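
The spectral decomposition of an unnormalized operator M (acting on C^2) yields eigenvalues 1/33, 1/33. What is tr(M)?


tr(M) = sum of eigenvalues
= 1/33 + 1/33
= 2/33
= 0.0606

0.0606


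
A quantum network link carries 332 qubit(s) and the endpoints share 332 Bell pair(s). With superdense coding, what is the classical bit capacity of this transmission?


Superdense coding allows 2 classical bits per shared entangled pair.
332 pair(s) -> 2 * 332 = 664 classical bits

664


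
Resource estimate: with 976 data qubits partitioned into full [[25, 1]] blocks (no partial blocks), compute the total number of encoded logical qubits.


Each code block uses 25 physical qubits for 1 logical qubit(s).
Number of complete blocks = floor(976 / 25) = 39
Logical qubits = 39 * 1
= 39

39


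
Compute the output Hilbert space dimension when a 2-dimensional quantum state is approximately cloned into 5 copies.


Output space = H^(tensor 5) where dim(H) = 2
dim = 2^5
= 4 (after 2 factors)
= 8 (after 3 factors)
= 16 (after 4 factors)
= 32 (after 5 factors)
= 32

32


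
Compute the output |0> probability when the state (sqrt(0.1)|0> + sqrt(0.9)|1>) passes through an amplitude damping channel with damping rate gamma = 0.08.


For amplitude damping with parameter gamma on state sqrt(a)|0> + sqrt(b)|1>:
alpha^2 = 0.1, beta^2 = 0.9
P(|0>) = alpha^2 + gamma * beta^2
= 0.1 + 0.08 * 0.9
= 0.1 + 0.0720
= 0.1720

0.1720


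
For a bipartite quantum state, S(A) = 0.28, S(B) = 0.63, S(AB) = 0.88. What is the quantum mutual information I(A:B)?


I(A:B) = S(A) + S(B) - S(AB)
= 0.28 + 0.63 - 0.88
= 0.0300

0.0300


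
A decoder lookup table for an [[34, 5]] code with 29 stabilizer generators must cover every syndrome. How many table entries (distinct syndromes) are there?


Each stabilizer generator gives a binary (+1 or -1) measurement outcome.
With 29 independent generators:
Total syndromes = 2^29
= 536870912

536870912


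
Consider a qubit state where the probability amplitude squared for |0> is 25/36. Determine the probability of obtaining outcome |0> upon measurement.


|alpha|^2 = 25/36 = 0.6944
|beta|^2 = 1 - 25/36 = 11/36 = 0.3056
P(|0>) = |alpha|^2 = 0.6944

0.6944


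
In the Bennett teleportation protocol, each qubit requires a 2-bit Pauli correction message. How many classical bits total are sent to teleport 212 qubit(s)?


Quantum teleportation requires 2 classical bits per qubit teleported.
212 qubit(s) -> 2 * 212 = 424 classical bits

424


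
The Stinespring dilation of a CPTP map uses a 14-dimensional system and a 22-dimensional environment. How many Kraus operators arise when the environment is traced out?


Tracing out the environment in an orthonormal basis {|i>_E} gives Kraus operators K_i = <i|_E U |0>_E.
Number of Kraus operators = dim(H_env) = d_env
= 22

22


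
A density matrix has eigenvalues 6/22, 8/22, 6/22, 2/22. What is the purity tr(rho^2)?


tr(rho^2) = sum of eigenvalues squared
= (6/22)^2 + (8/22)^2 + (6/22)^2 + (2/22)^2
= (36 + 64 + 36 + 4) / 484
= 140/484
= 0.2893

0.2893


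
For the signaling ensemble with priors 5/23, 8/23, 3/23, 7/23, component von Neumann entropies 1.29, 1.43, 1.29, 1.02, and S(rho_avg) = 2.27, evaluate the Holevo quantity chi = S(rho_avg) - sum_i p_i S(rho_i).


chi = S(rho) - sum_i p_i * S(rho_i)
Weighted entropy = 5/23 * 1.29 + 8/23 * 1.43 + 3/23 * 1.29 + 7/23 * 1.02
= 1.2565
chi = 2.27 - 1.2565
= 1.0135

1.0135


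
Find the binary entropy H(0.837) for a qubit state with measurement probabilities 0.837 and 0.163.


S = -p*log2(p) - (1-p)*log2(1-p)
p = 0.8370, 1-p = 0.1630
= -0.8370 * log2(0.8370) - 0.1630 * log2(0.1630)
= -(-0.2149) - (-0.4266)
= 0.6414

0.6414


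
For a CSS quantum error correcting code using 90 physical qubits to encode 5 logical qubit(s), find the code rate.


Code rate R = k/n
= 5/90
= 0.0556

0.0556


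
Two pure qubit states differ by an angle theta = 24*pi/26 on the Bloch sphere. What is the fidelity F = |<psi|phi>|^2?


For states separated by angle theta on Bloch sphere:
F = cos^2(theta/2)
theta = 24*pi/26 = 2.8999
theta/2 = 1.4500
cos(theta/2) = 0.1205
F = 0.0145

0.0145


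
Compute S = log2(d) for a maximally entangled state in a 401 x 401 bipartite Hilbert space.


For a maximally entangled state in d x d:
S = log2(d) = log2(401)
= 8.6475

8.6475


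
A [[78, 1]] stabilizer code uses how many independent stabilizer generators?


For an [[n,k]] stabilizer code:
Number of stabilizer generators = n - k
= 78 - 1
= 77

77


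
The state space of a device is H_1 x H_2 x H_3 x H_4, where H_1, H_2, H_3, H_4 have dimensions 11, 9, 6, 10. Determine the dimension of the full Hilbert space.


dim(H_1 x H_2 x H_3 x H_4) = 11 * 9 * 6 * 10
= 99 * 6 * 10
= 594 * 10
= 5940

5940


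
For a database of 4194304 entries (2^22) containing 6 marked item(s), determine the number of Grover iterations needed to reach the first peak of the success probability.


After j Grover iterations the success probability is P(j) = sin^2((2j+1)*theta), where sin(theta) = sqrt(k/N).
N = 2^22 = 4194304, k = 6
sin(theta) = sqrt(k/N) = 0.001196039913
theta = arcsin(sqrt(k/N)) = 0.001196040199 rad
P(j) reaches its first maximum when (2j+1)*theta is as close as possible to pi/2, i.e. j = round(pi/(4*theta) - 1/2).
pi/(4*theta) - 1/2 = 656.1654
(For comparison, the common estimate pi/4 * sqrt(N/k) = 656.6655; the exact maximiser is used here.)
Optimal iterations = 656

656


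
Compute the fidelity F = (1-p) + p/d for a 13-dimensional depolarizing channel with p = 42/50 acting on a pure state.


F = (1-p) + p/d
= (1 - 0.8400) + 0.8400/13
= 0.1600 + 0.0646
= 0.2246

0.2246


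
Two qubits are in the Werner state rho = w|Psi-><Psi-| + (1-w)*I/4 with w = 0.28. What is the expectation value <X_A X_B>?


|Psi-> = (|01> - |10>)/sqrt(2)
For the pure Bell state, <X_A X_B> = -1 (Bell-state Pauli correlator).
The maximally-mixed part I/4 has tr(I/4 * P tensor P) = 0 for any traceless Pauli P.
So <X_A X_B>_rho = w * (-1) + (1 - w) * 0
= 0.28 * (-1)
= -0.2800

-0.2800


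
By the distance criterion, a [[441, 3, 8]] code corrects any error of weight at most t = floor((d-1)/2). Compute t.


Code parameters: [[441, 3, 8]], distance d = 8.
Number of correctable errors = floor((d-1)/2)
= floor((8 - 1)/2)
= floor(7/2)
= 3

3


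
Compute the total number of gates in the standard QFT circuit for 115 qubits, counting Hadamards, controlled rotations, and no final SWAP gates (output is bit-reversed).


Hadamard gates: 115
Controlled rotations: n*(n-1)/2 = 115*114/2 = 6555
SWAP gates: 0 (omitted)
Total = 115 + 6555
= 6670

6670


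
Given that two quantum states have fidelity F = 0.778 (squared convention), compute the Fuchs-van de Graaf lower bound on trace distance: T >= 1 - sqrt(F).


Fuchs-van de Graaf (squared-fidelity convention): 1 - sqrt(F) <= T <= sqrt(1 - F).
Lower bound: T >= 1 - sqrt(F)
sqrt(F) = sqrt(0.778) = 0.8820
T >= 1 - 0.8820
T >= 0.1180

0.1180


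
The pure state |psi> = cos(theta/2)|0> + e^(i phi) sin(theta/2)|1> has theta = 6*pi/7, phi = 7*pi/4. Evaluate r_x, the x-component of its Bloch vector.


theta = 2.6928, phi = 5.4978
r_x = sin(theta)*cos(phi) = 0.4339 * 0.7071
r_x = 0.3068

0.3068


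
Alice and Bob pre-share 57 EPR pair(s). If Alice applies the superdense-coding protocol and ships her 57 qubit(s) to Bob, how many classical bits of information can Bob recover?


Superdense coding allows 2 classical bits per shared entangled pair.
57 pair(s) -> 2 * 57 = 114 classical bits

114


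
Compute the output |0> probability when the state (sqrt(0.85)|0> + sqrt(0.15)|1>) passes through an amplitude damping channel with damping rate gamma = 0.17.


For amplitude damping with parameter gamma on state sqrt(a)|0> + sqrt(b)|1>:
alpha^2 = 0.85, beta^2 = 0.15
P(|0>) = alpha^2 + gamma * beta^2
= 0.85 + 0.17 * 0.15
= 0.85 + 0.0255
= 0.8755

0.8755


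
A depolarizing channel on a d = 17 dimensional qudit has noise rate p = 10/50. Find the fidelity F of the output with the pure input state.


F = (1-p) + p/d
= (1 - 0.2000) + 0.2000/17
= 0.8000 + 0.0118
= 0.8118

0.8118


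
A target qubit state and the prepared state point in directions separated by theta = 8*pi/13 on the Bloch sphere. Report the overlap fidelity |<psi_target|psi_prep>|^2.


For states separated by angle theta on Bloch sphere:
F = cos^2(theta/2)
theta = 8*pi/13 = 1.9333
theta/2 = 0.9666
cos(theta/2) = 0.5681
F = 0.3227

0.3227


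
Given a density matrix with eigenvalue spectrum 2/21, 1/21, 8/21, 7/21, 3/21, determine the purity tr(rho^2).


tr(rho^2) = sum of eigenvalues squared
= (2/21)^2 + (1/21)^2 + (8/21)^2 + (7/21)^2 + (3/21)^2
= (4 + 1 + 64 + 49 + 9) / 441
= 127/441
= 0.2880

0.2880


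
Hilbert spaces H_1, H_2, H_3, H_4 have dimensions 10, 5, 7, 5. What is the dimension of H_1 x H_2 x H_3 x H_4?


dim(H_1 x H_2 x H_3 x H_4) = 10 * 5 * 7 * 5
= 50 * 7 * 5
= 350 * 5
= 1750

1750


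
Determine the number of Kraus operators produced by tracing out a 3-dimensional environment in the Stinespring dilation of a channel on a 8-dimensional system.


Tracing out the environment in an orthonormal basis {|i>_E} gives Kraus operators K_i = <i|_E U |0>_E.
Number of Kraus operators = dim(H_env) = d_env
= 3

3


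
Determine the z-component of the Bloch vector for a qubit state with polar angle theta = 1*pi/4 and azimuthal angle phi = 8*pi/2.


theta = 0.7854, phi = 12.5664
r_z = cos(theta) = 0.7071

0.7071


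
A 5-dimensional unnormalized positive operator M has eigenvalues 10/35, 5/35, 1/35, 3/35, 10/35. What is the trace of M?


tr(M) = sum of eigenvalues
= 10/35 + 5/35 + 1/35 + 3/35 + 10/35
= 29/35
= 0.8286

0.8286


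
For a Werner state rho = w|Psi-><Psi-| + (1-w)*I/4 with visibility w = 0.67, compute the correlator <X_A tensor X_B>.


|Psi-> = (|01> - |10>)/sqrt(2)
For the pure Bell state, <X_A X_B> = -1 (Bell-state Pauli correlator).
The maximally-mixed part I/4 has tr(I/4 * P tensor P) = 0 for any traceless Pauli P.
So <X_A X_B>_rho = w * (-1) + (1 - w) * 0
= 0.67 * (-1)
= -0.6700

-0.6700


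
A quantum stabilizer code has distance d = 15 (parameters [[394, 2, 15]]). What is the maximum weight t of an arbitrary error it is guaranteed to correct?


Code parameters: [[394, 2, 15]], distance d = 15.
Number of correctable errors = floor((d-1)/2)
= floor((15 - 1)/2)
= floor(14/2)
= 7

7


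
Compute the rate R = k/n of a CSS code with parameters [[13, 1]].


Code rate R = k/n
= 1/13
= 0.0769

0.0769


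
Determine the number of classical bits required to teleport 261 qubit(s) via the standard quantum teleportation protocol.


Quantum teleportation requires 2 classical bits per qubit teleported.
261 qubit(s) -> 2 * 261 = 522 classical bits

522


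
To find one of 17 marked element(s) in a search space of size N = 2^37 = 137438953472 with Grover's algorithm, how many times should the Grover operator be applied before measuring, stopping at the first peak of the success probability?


After j Grover iterations the success probability is P(j) = sin^2((2j+1)*theta), where sin(theta) = sqrt(k/N).
N = 2^37 = 137438953472, k = 17
sin(theta) = sqrt(k/N) = 1.112165812e-05
theta = arcsin(sqrt(k/N)) = 1.112165812e-05 rad
P(j) reaches its first maximum when (2j+1)*theta is as close as possible to pi/2, i.e. j = round(pi/(4*theta) - 1/2).
pi/(4*theta) - 1/2 = 70618.3011
(For comparison, the common estimate pi/4 * sqrt(N/k) = 70618.8011; the exact maximiser is used here.)
Optimal iterations = 70618

70618


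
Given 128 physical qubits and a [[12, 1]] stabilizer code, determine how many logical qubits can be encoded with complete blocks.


Each code block uses 12 physical qubits for 1 logical qubit(s).
Number of complete blocks = floor(128 / 12) = 10
Logical qubits = 10 * 1
= 10

10


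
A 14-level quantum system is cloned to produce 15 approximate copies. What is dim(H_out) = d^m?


Output space = H^(tensor 15) where dim(H) = 14
dim = 14^15
= 196 (after 2 factors)
= 2744 (after 3 factors)
= 38416 (after 4 factors)
= 537824 (after 5 factors)
= 7529536 (after 6 factors)
= 105413504 (after 7 factors)
= 1475789056 (after 8 factors)
= 20661046784 (after 9 factors)
= 289254654976 (after 10 factors)
= 4049565169664 (after 11 factors)
= 56693912375296 (after 12 factors)
= 793714773254144 (after 13 factors)
= 11112006825558016 (after 14 factors)
= 155568095557812224 (after 15 factors)
= 155568095557812224

155568095557812224


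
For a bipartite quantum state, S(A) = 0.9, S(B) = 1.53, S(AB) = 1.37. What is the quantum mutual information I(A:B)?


I(A:B) = S(A) + S(B) - S(AB)
= 0.9 + 1.53 - 1.37
= 1.0600

1.0600


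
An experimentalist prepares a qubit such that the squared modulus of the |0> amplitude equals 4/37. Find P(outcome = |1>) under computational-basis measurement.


|alpha|^2 = 4/37 = 0.1081
|beta|^2 = 1 - 4/37 = 33/37 = 0.8919
P(|1>) = |beta|^2 = 0.8919

0.8919


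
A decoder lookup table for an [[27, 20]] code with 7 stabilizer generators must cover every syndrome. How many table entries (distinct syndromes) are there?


Each stabilizer generator gives a binary (+1 or -1) measurement outcome.
With 7 independent generators:
Total syndromes = 2^7
= 128

128


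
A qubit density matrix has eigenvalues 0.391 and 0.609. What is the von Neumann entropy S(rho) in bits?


S = -p*log2(p) - (1-p)*log2(1-p)
p = 0.3910, 1-p = 0.6090
= -0.3910 * log2(0.3910) - 0.6090 * log2(0.6090)
= -(-0.5297) - (-0.4357)
= 0.9654

0.9654


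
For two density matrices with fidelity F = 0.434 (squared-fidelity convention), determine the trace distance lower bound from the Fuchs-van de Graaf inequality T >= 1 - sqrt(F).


Fuchs-van de Graaf (squared-fidelity convention): 1 - sqrt(F) <= T <= sqrt(1 - F).
Lower bound: T >= 1 - sqrt(F)
sqrt(F) = sqrt(0.434) = 0.6588
T >= 1 - 0.6588
T >= 0.3412

0.3412


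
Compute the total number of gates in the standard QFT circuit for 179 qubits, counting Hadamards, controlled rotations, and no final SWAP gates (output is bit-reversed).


Hadamard gates: 179
Controlled rotations: n*(n-1)/2 = 179*178/2 = 15931
SWAP gates: 0 (omitted)
Total = 179 + 15931
= 16110

16110


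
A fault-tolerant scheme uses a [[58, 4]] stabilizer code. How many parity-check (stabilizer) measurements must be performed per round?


For an [[n,k]] stabilizer code:
Number of stabilizer generators = n - k
= 58 - 4
= 54

54


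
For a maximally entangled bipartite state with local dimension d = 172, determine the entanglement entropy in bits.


For a maximally entangled state in d x d:
S = log2(d) = log2(172)
= 7.4263

7.4263


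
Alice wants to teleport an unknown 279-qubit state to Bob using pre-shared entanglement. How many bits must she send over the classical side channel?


Quantum teleportation requires 2 classical bits per qubit teleported.
279 qubit(s) -> 2 * 279 = 558 classical bits

558


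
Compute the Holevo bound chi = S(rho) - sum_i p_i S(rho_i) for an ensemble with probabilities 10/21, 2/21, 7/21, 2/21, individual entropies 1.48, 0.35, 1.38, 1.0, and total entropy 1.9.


chi = S(rho) - sum_i p_i * S(rho_i)
Weighted entropy = 10/21 * 1.48 + 2/21 * 0.35 + 7/21 * 1.38 + 2/21 * 1.0
= 1.2933
chi = 1.9 - 1.2933
= 0.6067

0.6067


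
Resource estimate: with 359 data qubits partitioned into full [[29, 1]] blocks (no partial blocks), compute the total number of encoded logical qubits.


Each code block uses 29 physical qubits for 1 logical qubit(s).
Number of complete blocks = floor(359 / 29) = 12
Logical qubits = 12 * 1
= 12

12


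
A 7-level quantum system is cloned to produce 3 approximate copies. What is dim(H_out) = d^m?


Output space = H^(tensor 3) where dim(H) = 7
dim = 7^3
= 49 (after 2 factors)
= 343 (after 3 factors)
= 343

343


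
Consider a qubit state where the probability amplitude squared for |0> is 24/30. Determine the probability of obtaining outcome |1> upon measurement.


|alpha|^2 = 24/30 = 0.8000
|beta|^2 = 1 - 24/30 = 6/30 = 0.2000
P(|1>) = |beta|^2 = 0.2000

0.2000


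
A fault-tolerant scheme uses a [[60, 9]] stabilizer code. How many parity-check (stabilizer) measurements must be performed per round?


For an [[n,k]] stabilizer code:
Number of stabilizer generators = n - k
= 60 - 9
= 51

51


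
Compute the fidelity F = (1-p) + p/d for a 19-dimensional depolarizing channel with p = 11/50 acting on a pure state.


F = (1-p) + p/d
= (1 - 0.2200) + 0.2200/19
= 0.7800 + 0.0116
= 0.7916

0.7916


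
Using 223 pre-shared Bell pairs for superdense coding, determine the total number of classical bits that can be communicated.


Superdense coding allows 2 classical bits per shared entangled pair.
223 pair(s) -> 2 * 223 = 446 classical bits

446


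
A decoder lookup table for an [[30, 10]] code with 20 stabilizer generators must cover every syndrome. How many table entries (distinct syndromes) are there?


Each stabilizer generator gives a binary (+1 or -1) measurement outcome.
With 20 independent generators:
Total syndromes = 2^20
= 1048576

1048576


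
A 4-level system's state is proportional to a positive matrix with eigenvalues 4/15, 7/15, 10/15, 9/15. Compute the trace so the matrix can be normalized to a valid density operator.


tr(M) = sum of eigenvalues
= 4/15 + 7/15 + 10/15 + 9/15
= 30/15
= 2.0000

2.0000


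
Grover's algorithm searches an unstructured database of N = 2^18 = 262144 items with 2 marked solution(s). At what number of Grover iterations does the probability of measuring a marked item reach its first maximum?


After j Grover iterations the success probability is P(j) = sin^2((2j+1)*theta), where sin(theta) = sqrt(k/N).
N = 2^18 = 262144, k = 2
sin(theta) = sqrt(k/N) = 0.002762135864
theta = arcsin(sqrt(k/N)) = 0.002762139376 rad
P(j) reaches its first maximum when (2j+1)*theta is as close as possible to pi/2, i.e. j = round(pi/(4*theta) - 1/2).
pi/(4*theta) - 1/2 = 283.8441
(For comparison, the common estimate pi/4 * sqrt(N/k) = 284.3445; the exact maximiser is used here.)
Optimal iterations = 284

284


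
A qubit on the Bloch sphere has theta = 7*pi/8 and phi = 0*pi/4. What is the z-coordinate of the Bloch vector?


theta = 2.7489, phi = 0.0000
r_z = cos(theta) = -0.9239

-0.9239


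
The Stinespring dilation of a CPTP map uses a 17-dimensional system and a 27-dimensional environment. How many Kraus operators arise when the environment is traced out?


Tracing out the environment in an orthonormal basis {|i>_E} gives Kraus operators K_i = <i|_E U |0>_E.
Number of Kraus operators = dim(H_env) = d_env
= 27

27


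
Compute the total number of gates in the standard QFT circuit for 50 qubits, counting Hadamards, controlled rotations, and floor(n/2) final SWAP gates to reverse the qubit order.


Hadamard gates: 50
Controlled rotations: n*(n-1)/2 = 50*49/2 = 1225
SWAP gates: floor(n/2) = floor(50/2) = 25
Total = 50 + 1225 + 25
= 1300

1300


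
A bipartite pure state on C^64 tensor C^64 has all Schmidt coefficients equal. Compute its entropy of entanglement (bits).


For a maximally entangled state in d x d:
S = log2(d) = log2(64)
= 6.0000

6.0000


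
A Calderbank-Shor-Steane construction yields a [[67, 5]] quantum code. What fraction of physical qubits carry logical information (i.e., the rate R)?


Code rate R = k/n
= 5/67
= 0.0746

0.0746


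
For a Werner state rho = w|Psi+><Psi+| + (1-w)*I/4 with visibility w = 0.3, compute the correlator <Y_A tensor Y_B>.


|Psi+> = (|01> + |10>)/sqrt(2)
For the pure Bell state, <Y_A Y_B> = +1 (Bell-state Pauli correlator).
The maximally-mixed part I/4 has tr(I/4 * P tensor P) = 0 for any traceless Pauli P.
So <Y_A Y_B>_rho = w * (+1) + (1 - w) * 0
= 0.3 * (+1)
= 0.3000

0.3000


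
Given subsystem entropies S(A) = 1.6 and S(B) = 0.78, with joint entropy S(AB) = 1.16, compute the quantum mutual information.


I(A:B) = S(A) + S(B) - S(AB)
= 1.6 + 0.78 - 1.16
= 1.2200

1.2200


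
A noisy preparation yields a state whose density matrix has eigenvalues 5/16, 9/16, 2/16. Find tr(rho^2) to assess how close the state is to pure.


tr(rho^2) = sum of eigenvalues squared
= (5/16)^2 + (9/16)^2 + (2/16)^2
= (25 + 81 + 4) / 256
= 110/256
= 0.4297

0.4297


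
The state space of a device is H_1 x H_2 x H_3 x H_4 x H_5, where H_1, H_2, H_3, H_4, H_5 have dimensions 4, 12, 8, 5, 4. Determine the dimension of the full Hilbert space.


dim(H_1 x H_2 x H_3 x H_4 x H_5) = 4 * 12 * 8 * 5 * 4
= 48 * 8 * 5 * 4
= 384 * 5 * 4
= 1920 * 4
= 7680

7680


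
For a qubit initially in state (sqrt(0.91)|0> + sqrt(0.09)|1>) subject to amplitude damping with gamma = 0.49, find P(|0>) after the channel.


For amplitude damping with parameter gamma on state sqrt(a)|0> + sqrt(b)|1>:
alpha^2 = 0.91, beta^2 = 0.09
P(|0>) = alpha^2 + gamma * beta^2
= 0.91 + 0.49 * 0.09
= 0.91 + 0.0441
= 0.9541

0.9541


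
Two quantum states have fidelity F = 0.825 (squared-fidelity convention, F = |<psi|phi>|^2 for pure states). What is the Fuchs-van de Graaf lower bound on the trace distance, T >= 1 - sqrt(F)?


Fuchs-van de Graaf (squared-fidelity convention): 1 - sqrt(F) <= T <= sqrt(1 - F).
Lower bound: T >= 1 - sqrt(F)
sqrt(F) = sqrt(0.825) = 0.9083
T >= 1 - 0.9083
T >= 0.0917

0.0917


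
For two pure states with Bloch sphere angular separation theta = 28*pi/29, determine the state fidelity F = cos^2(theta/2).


For states separated by angle theta on Bloch sphere:
F = cos^2(theta/2)
theta = 28*pi/29 = 3.0333
theta/2 = 1.5166
cos(theta/2) = 0.0541
F = 0.0029

0.0029


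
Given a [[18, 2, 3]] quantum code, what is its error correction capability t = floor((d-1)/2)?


Code parameters: [[18, 2, 3]], distance d = 3.
Number of correctable errors = floor((d-1)/2)
= floor((3 - 1)/2)
= floor(2/2)
= 1

1


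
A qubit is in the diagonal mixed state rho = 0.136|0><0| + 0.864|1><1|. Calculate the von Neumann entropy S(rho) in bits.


S = -p*log2(p) - (1-p)*log2(1-p)
p = 0.1360, 1-p = 0.8640
= -0.1360 * log2(0.1360) - 0.8640 * log2(0.8640)
= -(-0.3915) - (-0.1822)
= 0.5737

0.5737


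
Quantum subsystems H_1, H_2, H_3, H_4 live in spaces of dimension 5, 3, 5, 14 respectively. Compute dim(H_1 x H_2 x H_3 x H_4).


dim(H_1 x H_2 x H_3 x H_4) = 5 * 3 * 5 * 14
= 15 * 5 * 14
= 75 * 14
= 1050

1050


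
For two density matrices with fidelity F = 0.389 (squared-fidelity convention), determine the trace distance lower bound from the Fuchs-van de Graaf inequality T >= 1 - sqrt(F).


Fuchs-van de Graaf (squared-fidelity convention): 1 - sqrt(F) <= T <= sqrt(1 - F).
Lower bound: T >= 1 - sqrt(F)
sqrt(F) = sqrt(0.389) = 0.6237
T >= 1 - 0.6237
T >= 0.3763

0.3763


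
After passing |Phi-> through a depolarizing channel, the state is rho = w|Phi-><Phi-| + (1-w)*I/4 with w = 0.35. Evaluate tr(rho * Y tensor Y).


|Phi-> = (|00> - |11>)/sqrt(2)
For the pure Bell state, <Y_A Y_B> = +1 (Bell-state Pauli correlator).
The maximally-mixed part I/4 has tr(I/4 * P tensor P) = 0 for any traceless Pauli P.
So <Y_A Y_B>_rho = w * (+1) + (1 - w) * 0
= 0.35 * (+1)
= 0.3500

0.3500


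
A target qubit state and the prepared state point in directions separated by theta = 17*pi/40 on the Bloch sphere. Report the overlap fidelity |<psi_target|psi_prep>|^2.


For states separated by angle theta on Bloch sphere:
F = cos^2(theta/2)
theta = 17*pi/40 = 1.3352
theta/2 = 0.6676
cos(theta/2) = 0.7853
F = 0.6167

0.6167


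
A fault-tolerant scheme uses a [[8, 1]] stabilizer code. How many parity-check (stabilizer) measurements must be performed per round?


For an [[n,k]] stabilizer code:
Number of stabilizer generators = n - k
= 8 - 1
= 7

7


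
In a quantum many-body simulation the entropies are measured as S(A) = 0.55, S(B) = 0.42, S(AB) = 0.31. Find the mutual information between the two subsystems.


I(A:B) = S(A) + S(B) - S(AB)
= 0.55 + 0.42 - 0.31
= 0.6600

0.6600


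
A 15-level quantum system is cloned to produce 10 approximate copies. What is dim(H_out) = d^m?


Output space = H^(tensor 10) where dim(H) = 15
dim = 15^10
= 225 (after 2 factors)
= 3375 (after 3 factors)
= 50625 (after 4 factors)
= 759375 (after 5 factors)
= 11390625 (after 6 factors)
= 170859375 (after 7 factors)
= 2562890625 (after 8 factors)
= 38443359375 (after 9 factors)
= 576650390625 (after 10 factors)
= 576650390625

576650390625


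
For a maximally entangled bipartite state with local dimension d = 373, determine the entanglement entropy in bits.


For a maximally entangled state in d x d:
S = log2(d) = log2(373)
= 8.5430

8.5430


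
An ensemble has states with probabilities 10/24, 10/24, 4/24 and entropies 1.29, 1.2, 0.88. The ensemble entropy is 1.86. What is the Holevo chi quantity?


chi = S(rho) - sum_i p_i * S(rho_i)
Weighted entropy = 10/24 * 1.29 + 10/24 * 1.2 + 4/24 * 0.88
= 1.1842
chi = 1.86 - 1.1842
= 0.6758

0.6758


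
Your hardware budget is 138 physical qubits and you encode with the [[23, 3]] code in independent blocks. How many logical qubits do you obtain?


Each code block uses 23 physical qubits for 3 logical qubit(s).
Number of complete blocks = floor(138 / 23) = 6
Logical qubits = 6 * 3
= 18

18


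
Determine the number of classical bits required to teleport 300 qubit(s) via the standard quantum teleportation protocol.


Quantum teleportation requires 2 classical bits per qubit teleported.
300 qubit(s) -> 2 * 300 = 600 classical bits

600


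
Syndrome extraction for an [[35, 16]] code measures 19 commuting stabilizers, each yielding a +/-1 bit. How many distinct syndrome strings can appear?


Each stabilizer generator gives a binary (+1 or -1) measurement outcome.
With 19 independent generators:
Total syndromes = 2^19
= 524288

524288


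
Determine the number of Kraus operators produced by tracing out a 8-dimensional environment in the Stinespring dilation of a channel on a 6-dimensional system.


Tracing out the environment in an orthonormal basis {|i>_E} gives Kraus operators K_i = <i|_E U |0>_E.
Number of Kraus operators = dim(H_env) = d_env
= 8

8


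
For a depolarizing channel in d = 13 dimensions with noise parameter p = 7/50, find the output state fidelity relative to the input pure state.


F = (1-p) + p/d
= (1 - 0.1400) + 0.1400/13
= 0.8600 + 0.0108
= 0.8708

0.8708


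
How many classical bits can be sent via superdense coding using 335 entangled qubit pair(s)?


Superdense coding allows 2 classical bits per shared entangled pair.
335 pair(s) -> 2 * 335 = 670 classical bits

670


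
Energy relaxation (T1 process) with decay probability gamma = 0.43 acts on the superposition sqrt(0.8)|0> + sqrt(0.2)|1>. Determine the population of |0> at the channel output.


For amplitude damping with parameter gamma on state sqrt(a)|0> + sqrt(b)|1>:
alpha^2 = 0.8, beta^2 = 0.2
P(|0>) = alpha^2 + gamma * beta^2
= 0.8 + 0.43 * 0.2
= 0.8 + 0.0860
= 0.8860

0.8860


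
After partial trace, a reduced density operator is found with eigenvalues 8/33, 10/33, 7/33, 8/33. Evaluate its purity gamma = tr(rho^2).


tr(rho^2) = sum of eigenvalues squared
= (8/33)^2 + (10/33)^2 + (7/33)^2 + (8/33)^2
= (64 + 100 + 49 + 64) / 1089
= 277/1089
= 0.2544

0.2544


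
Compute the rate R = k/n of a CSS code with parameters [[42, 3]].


Code rate R = k/n
= 3/42
= 0.0714

0.0714


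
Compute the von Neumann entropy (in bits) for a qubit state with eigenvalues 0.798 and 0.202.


S = -p*log2(p) - (1-p)*log2(1-p)
p = 0.7980, 1-p = 0.2020
= -0.7980 * log2(0.7980) - 0.2020 * log2(0.2020)
= -(-0.2598) - (-0.4661)
= 0.7259

0.7259


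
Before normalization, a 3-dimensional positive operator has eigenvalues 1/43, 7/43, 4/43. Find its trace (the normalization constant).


tr(M) = sum of eigenvalues
= 1/43 + 7/43 + 4/43
= 12/43
= 0.2791

0.2791


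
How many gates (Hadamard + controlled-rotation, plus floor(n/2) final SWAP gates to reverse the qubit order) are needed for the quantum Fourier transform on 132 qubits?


Hadamard gates: 132
Controlled rotations: n*(n-1)/2 = 132*131/2 = 8646
SWAP gates: floor(n/2) = floor(132/2) = 66
Total = 132 + 8646 + 66
= 8844

8844


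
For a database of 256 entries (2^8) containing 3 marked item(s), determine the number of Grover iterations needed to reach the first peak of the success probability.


After j Grover iterations the success probability is P(j) = sin^2((2j+1)*theta), where sin(theta) = sqrt(k/N).
N = 2^8 = 256, k = 3
sin(theta) = sqrt(k/N) = 0.1082531755
theta = arcsin(sqrt(k/N)) = 0.1084657303 rad
P(j) reaches its first maximum when (2j+1)*theta is as close as possible to pi/2, i.e. j = round(pi/(4*theta) - 1/2).
pi/(4*theta) - 1/2 = 6.7410
(For comparison, the common estimate pi/4 * sqrt(N/k) = 7.2552; the exact maximiser is used here.)
Optimal iterations = 7

7


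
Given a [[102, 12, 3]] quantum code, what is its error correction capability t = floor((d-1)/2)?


Code parameters: [[102, 12, 3]], distance d = 3.
Number of correctable errors = floor((d-1)/2)
= floor((3 - 1)/2)
= floor(2/2)
= 1

1


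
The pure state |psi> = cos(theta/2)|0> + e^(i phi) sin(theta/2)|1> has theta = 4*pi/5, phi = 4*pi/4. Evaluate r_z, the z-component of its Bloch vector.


theta = 2.5133, phi = 3.1416
r_z = cos(theta) = -0.8090

-0.8090


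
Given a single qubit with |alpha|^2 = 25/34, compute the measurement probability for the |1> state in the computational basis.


|alpha|^2 = 25/34 = 0.7353
|beta|^2 = 1 - 25/34 = 9/34 = 0.2647
P(|1>) = |beta|^2 = 0.2647

0.2647


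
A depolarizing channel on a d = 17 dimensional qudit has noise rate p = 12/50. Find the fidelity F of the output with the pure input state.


F = (1-p) + p/d
= (1 - 0.2400) + 0.2400/17
= 0.7600 + 0.0141
= 0.7741

0.7741


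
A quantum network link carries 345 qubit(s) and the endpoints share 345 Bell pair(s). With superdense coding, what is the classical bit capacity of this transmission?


Superdense coding allows 2 classical bits per shared entangled pair.
345 pair(s) -> 2 * 345 = 690 classical bits

690


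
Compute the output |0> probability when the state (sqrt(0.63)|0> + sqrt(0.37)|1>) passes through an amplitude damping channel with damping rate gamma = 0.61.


For amplitude damping with parameter gamma on state sqrt(a)|0> + sqrt(b)|1>:
alpha^2 = 0.63, beta^2 = 0.37
P(|0>) = alpha^2 + gamma * beta^2
= 0.63 + 0.61 * 0.37
= 0.63 + 0.2257
= 0.8557

0.8557


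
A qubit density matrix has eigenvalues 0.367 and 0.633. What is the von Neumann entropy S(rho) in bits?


S = -p*log2(p) - (1-p)*log2(1-p)
p = 0.3670, 1-p = 0.6330
= -0.3670 * log2(0.3670) - 0.6330 * log2(0.6330)
= -(-0.5307) - (-0.4176)
= 0.9483

0.9483


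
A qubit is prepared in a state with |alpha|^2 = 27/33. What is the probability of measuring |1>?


|alpha|^2 = 27/33 = 0.8182
|beta|^2 = 1 - 27/33 = 6/33 = 0.1818
P(|1>) = |beta|^2 = 0.1818

0.1818


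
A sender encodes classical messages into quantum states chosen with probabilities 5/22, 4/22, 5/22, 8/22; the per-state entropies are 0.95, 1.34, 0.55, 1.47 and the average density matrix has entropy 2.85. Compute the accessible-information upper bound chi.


chi = S(rho) - sum_i p_i * S(rho_i)
Weighted entropy = 5/22 * 0.95 + 4/22 * 1.34 + 5/22 * 0.55 + 8/22 * 1.47
= 1.1191
chi = 2.85 - 1.1191
= 1.7309

1.7309


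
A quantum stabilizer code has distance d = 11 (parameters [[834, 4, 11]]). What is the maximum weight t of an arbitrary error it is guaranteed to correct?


Code parameters: [[834, 4, 11]], distance d = 11.
Number of correctable errors = floor((d-1)/2)
= floor((11 - 1)/2)
= floor(10/2)
= 5

5


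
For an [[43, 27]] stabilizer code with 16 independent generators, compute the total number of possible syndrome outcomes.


Each stabilizer generator gives a binary (+1 or -1) measurement outcome.
With 16 independent generators:
Total syndromes = 2^16
= 65536

65536


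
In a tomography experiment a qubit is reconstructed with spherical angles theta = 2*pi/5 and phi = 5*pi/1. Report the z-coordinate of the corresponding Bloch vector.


theta = 1.2566, phi = 15.7080
r_z = cos(theta) = 0.3090

0.3090


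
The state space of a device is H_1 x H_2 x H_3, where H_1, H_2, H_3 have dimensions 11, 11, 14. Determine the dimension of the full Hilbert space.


dim(H_1 x H_2 x H_3) = 11 * 11 * 14
= 121 * 14
= 1694

1694


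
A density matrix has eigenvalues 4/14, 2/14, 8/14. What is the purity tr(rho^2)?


tr(rho^2) = sum of eigenvalues squared
= (4/14)^2 + (2/14)^2 + (8/14)^2
= (16 + 4 + 64) / 196
= 84/196
= 0.4286

0.4286


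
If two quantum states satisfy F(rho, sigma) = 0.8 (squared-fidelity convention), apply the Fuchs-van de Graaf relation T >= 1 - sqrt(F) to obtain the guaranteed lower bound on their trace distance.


Fuchs-van de Graaf (squared-fidelity convention): 1 - sqrt(F) <= T <= sqrt(1 - F).
Lower bound: T >= 1 - sqrt(F)
sqrt(F) = sqrt(0.8) = 0.8944
T >= 1 - 0.8944
T >= 0.1056

0.1056


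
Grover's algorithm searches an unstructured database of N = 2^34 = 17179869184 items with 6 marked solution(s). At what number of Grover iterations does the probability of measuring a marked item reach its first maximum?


After j Grover iterations the success probability is P(j) = sin^2((2j+1)*theta), where sin(theta) = sqrt(k/N).
N = 2^34 = 17179869184, k = 6
sin(theta) = sqrt(k/N) = 1.868812365e-05
theta = arcsin(sqrt(k/N)) = 1.868812365e-05 rad
P(j) reaches its first maximum when (2j+1)*theta is as close as possible to pi/2, i.e. j = round(pi/(4*theta) - 1/2).
pi/(4*theta) - 1/2 = 42026.0928
(For comparison, the common estimate pi/4 * sqrt(N/k) = 42026.5928; the exact maximiser is used here.)
Optimal iterations = 42026

42026


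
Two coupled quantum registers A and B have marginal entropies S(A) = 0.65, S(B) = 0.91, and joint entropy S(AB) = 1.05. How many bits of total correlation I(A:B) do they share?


I(A:B) = S(A) + S(B) - S(AB)
= 0.65 + 0.91 - 1.05
= 0.5100

0.5100


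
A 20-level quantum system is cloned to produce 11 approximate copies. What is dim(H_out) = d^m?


Output space = H^(tensor 11) where dim(H) = 20
dim = 20^11
= 400 (after 2 factors)
= 8000 (after 3 factors)
= 160000 (after 4 factors)
= 3200000 (after 5 factors)
= 64000000 (after 6 factors)
= 1280000000 (after 7 factors)
= 25600000000 (after 8 factors)
= 512000000000 (after 9 factors)
= 10240000000000 (after 10 factors)
= 204800000000000 (after 11 factors)
= 204800000000000

204800000000000


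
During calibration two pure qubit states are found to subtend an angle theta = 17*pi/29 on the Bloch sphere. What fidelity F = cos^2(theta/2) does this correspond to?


For states separated by angle theta on Bloch sphere:
F = cos^2(theta/2)
theta = 17*pi/29 = 1.8416
theta/2 = 0.9208
cos(theta/2) = 0.6052
F = 0.3662

0.3662


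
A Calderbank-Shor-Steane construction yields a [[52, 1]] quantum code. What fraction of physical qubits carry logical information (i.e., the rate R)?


Code rate R = k/n
= 1/52
= 0.0192

0.0192


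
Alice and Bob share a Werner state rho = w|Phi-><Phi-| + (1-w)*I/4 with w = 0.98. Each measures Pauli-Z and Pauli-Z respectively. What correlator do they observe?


|Phi-> = (|00> - |11>)/sqrt(2)
For the pure Bell state, <Z_A Z_B> = +1 (Bell-state Pauli correlator).
The maximally-mixed part I/4 has tr(I/4 * P tensor P) = 0 for any traceless Pauli P.
So <Z_A Z_B>_rho = w * (+1) + (1 - w) * 0
= 0.98 * (+1)
= 0.9800

0.9800


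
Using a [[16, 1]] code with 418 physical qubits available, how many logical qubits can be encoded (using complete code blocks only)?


Each code block uses 16 physical qubits for 1 logical qubit(s).
Number of complete blocks = floor(418 / 16) = 26
Logical qubits = 26 * 1
= 26

26


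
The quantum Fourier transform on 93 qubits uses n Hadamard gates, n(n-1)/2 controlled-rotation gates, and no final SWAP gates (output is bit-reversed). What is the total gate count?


Hadamard gates: 93
Controlled rotations: n*(n-1)/2 = 93*92/2 = 4278
SWAP gates: 0 (omitted)
Total = 93 + 4278
= 4371

4371


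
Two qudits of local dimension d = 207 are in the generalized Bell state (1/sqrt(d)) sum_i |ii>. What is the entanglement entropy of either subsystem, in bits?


For a maximally entangled state in d x d:
S = log2(d) = log2(207)
= 7.6935

7.6935


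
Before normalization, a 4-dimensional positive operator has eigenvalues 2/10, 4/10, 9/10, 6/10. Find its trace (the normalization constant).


tr(M) = sum of eigenvalues
= 2/10 + 4/10 + 9/10 + 6/10
= 21/10
= 2.1000

2.1000


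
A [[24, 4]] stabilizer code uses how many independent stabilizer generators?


For an [[n,k]] stabilizer code:
Number of stabilizer generators = n - k
= 24 - 4
= 20

20


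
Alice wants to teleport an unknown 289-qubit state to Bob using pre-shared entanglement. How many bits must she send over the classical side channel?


Quantum teleportation requires 2 classical bits per qubit teleported.
289 qubit(s) -> 2 * 289 = 578 classical bits

578


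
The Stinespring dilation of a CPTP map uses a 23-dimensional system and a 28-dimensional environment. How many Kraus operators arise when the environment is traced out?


Tracing out the environment in an orthonormal basis {|i>_E} gives Kraus operators K_i = <i|_E U |0>_E.
Number of Kraus operators = dim(H_env) = d_env
= 28

28


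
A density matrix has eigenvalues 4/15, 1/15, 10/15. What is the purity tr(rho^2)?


tr(rho^2) = sum of eigenvalues squared
= (4/15)^2 + (1/15)^2 + (10/15)^2
= (16 + 1 + 100) / 225
= 117/225
= 0.5200

0.5200


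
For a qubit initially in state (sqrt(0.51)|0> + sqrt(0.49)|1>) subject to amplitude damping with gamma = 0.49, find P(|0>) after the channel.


For amplitude damping with parameter gamma on state sqrt(a)|0> + sqrt(b)|1>:
alpha^2 = 0.51, beta^2 = 0.49
P(|0>) = alpha^2 + gamma * beta^2
= 0.51 + 0.49 * 0.49
= 0.51 + 0.2401
= 0.7501

0.7501


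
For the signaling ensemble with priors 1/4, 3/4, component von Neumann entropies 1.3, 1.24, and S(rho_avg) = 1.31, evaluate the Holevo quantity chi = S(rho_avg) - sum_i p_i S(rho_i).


chi = S(rho) - sum_i p_i * S(rho_i)
Weighted entropy = 1/4 * 1.3 + 3/4 * 1.24
= 1.2550
chi = 1.31 - 1.2550
= 0.0550

0.0550


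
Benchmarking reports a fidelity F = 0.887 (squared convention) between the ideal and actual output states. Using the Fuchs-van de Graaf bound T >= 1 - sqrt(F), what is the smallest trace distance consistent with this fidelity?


Fuchs-van de Graaf (squared-fidelity convention): 1 - sqrt(F) <= T <= sqrt(1 - F).
Lower bound: T >= 1 - sqrt(F)
sqrt(F) = sqrt(0.887) = 0.9418
T >= 1 - 0.9418
T >= 0.0582

0.0582


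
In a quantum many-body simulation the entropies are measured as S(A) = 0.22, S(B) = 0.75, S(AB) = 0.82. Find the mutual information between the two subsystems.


I(A:B) = S(A) + S(B) - S(AB)
= 0.22 + 0.75 - 0.82
= 0.1500

0.1500


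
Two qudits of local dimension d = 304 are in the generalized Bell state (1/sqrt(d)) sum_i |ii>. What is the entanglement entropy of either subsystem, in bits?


For a maximally entangled state in d x d:
S = log2(d) = log2(304)
= 8.2479

8.2479


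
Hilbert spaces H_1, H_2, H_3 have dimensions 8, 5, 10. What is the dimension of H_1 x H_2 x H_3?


dim(H_1 x H_2 x H_3) = 8 * 5 * 10
= 40 * 10
= 400

400


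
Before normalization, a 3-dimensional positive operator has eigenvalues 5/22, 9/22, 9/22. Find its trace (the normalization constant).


tr(M) = sum of eigenvalues
= 5/22 + 9/22 + 9/22
= 23/22
= 1.0455

1.0455


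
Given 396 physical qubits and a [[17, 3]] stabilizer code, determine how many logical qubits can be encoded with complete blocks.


Each code block uses 17 physical qubits for 3 logical qubit(s).
Number of complete blocks = floor(396 / 17) = 23
Logical qubits = 23 * 3
= 69

69


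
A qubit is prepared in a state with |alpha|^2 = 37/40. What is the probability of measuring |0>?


|alpha|^2 = 37/40 = 0.9250
|beta|^2 = 1 - 37/40 = 3/40 = 0.0750
P(|0>) = |alpha|^2 = 0.9250

0.9250
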